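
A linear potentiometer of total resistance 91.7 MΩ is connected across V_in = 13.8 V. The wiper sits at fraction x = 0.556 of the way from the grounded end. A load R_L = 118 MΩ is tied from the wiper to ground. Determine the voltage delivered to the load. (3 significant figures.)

V_out ≈ 6.44 V

Split the track: R_lower = x·R_p = 50.99 MΩ, R_upper = (1−x)·R_p = 40.71 MΩ.
(x·R_p) ‖ R_L = 35.60 MΩ.
Loaded-divider output: V_out = 13.8 × 0.4665 = 6.438 V.
(Unloaded: V_out = x·V_in = 7.67 V.)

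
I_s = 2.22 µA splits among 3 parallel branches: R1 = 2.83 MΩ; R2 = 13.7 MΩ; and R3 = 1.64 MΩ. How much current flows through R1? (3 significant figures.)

I ≈ 0.757 µA

Total conductance ΣG = 1/2.83 + 1/13.7 + 1/1.64 = 1.036 (units of 1/MΩ).
By the current-divider rule, I = I_s · G_k/ΣG = 2.22 × 0.3410 = 0.7571 µA.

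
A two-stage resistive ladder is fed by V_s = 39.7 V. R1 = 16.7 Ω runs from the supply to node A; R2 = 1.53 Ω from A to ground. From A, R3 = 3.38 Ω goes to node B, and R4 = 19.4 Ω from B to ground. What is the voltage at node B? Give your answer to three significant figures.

Looking into the second stage from A: R3 + R4 = 22.78 Ω appears in parallel with R2.
R2 ‖ (R3+R4) = 1.434 Ω.
So V_A = 39.7 × 0.07906 = 3.139 V.
Stage 2 is unloaded, so V_B = V_A · R4/(R3+R4) = 3.139 × 19.4/22.78 = 2.673 V.

V_B ≈ 2.67 V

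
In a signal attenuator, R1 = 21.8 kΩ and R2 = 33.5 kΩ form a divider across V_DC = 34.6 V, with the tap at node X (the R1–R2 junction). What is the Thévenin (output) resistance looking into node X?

R_th ≈ 13.2 kΩ

Zeroing V_DC shorts the top of R1 to ground, so R_th = R1 ‖ R2 = 13.21 kΩ.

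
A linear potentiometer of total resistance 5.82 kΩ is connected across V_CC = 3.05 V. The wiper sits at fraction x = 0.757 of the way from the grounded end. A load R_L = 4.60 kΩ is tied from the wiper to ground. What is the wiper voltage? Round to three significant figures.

V_out ≈ 1.87 V

The pot divides into 1.414 kΩ above the wiper and 4.406 kΩ below.
(x·R_p) ‖ R_L = 2.250 kΩ.
Then V_out = V_CC · 2.250/(1.414 + 2.250) = 1.873 V.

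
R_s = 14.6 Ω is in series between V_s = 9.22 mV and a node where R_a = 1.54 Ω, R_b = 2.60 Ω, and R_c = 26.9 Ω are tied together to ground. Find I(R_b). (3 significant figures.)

Equivalent of the parallel group: R_p = 0.9336 Ω.
V_A = 9.22 × 0.9336/15.53 = 0.5541 mV.
Branch current I = V_A/R_b = 0.5541/2.60 = 0.2131 mA.
(Check via current divider: I_total = 0.5936 mA; share G_k/ΣG = 0.3591 → same result.)

I ≈ 0.213 mA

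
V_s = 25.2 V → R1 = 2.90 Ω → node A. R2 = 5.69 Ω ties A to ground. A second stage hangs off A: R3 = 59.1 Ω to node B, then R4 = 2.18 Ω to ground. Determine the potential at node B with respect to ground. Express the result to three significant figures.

V_B ≈ 0.576 V

The second stage (R3 + R4 = 61.28 Ω) loads node A in parallel with R2.
Effective lower resistance at A: R2 ‖ 61.28 = 5.207 Ω.
So V_A = 25.2 × 0.6423 = 16.19 V.
Then the unloaded second divider: V_B = V_A × R4/(R3+R4) = 16.19 × 0.03557 = 0.5758 V.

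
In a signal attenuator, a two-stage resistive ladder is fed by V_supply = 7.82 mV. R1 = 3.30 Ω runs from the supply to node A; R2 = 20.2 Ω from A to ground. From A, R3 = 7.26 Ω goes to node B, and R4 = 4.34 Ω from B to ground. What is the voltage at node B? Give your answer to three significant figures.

V_B ≈ 2.02 mV

The second stage (R3 + R4 = 11.60 Ω) loads node A in parallel with R2.
R2 ‖ (R3+R4) = 7.369 Ω.
V_A = 7.82 × 7.369/(3.30 + 7.369) = 5.401 mV.
Then the unloaded second divider: V_B = V_A × R4/(R3+R4) = 5.401 × 0.3741 = 2.021 mV.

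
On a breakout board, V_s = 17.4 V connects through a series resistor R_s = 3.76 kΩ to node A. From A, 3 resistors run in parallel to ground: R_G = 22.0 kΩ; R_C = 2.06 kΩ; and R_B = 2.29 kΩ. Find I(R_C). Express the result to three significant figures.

Equivalent of the parallel group: R_p = 1.034 kΩ.
Node voltage V_A = V_s · R_p/(R_s + R_p) = 17.4 × 0.2156 = 3.752 V.
Branch current I = V_A/R_C = 3.752/2.06 = 1.821 mA.
(Check via current divider: I_total = 3.630 mA; share G_k/ΣG = 0.5017 → same result.)

I ≈ 1.82 mA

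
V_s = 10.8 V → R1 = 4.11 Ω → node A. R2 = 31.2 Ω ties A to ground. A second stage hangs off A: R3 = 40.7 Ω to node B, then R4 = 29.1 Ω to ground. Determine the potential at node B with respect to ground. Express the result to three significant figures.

Looking into the second stage from A: R3 + R4 = 69.80 Ω appears in parallel with R2.
Effective lower resistance at A: R2 ‖ 69.80 = 21.56 Ω.
First divider: V_A = V_s · 21.56/(4.11 + 21.56) = 9.071 V.
Then the unloaded second divider: V_B = V_A × R4/(R3+R4) = 9.071 × 0.4169 = 3.782 V.

V_B ≈ 3.78 V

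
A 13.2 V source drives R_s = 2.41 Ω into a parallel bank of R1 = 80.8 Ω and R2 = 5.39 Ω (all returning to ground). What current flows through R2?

I ≈ 1.66 A

Parallel bank: R_p = 1/(1/80.8 + 1/5.39) = 5.053 Ω.
V_A by voltage divider: V_A = 13.2 × 5.053/(2.41 + 5.053) = 8.937 V.
I(R2) = V_A / R2 = 8.937/5.39 = 1.658 A.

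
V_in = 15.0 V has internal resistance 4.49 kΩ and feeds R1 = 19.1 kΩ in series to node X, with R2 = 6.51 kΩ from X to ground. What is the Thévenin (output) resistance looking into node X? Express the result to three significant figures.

R_th ≈ 5.10 kΩ

R1' = 4.49 + 19.1 = 23.59 kΩ (source resistance + R1).
Zeroing V_in shorts the top of R1' to ground, so R_th = R1' ‖ R2 = 5.102 kΩ.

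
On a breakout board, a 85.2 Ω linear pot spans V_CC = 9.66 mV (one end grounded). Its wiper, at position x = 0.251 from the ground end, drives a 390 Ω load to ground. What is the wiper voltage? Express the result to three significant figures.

Lower segment x·R_p = 21.39 Ω; upper segment (1−x)·R_p = 63.81 Ω.
(x·R_p) ‖ R_L = 20.27 Ω.
V_out = 9.66 × 20.27/(63.81 + 20.27) = 2.329 mV.
(Unloaded: V_out = x·V_CC = 2.42 mV.)

V_out ≈ 2.33 mV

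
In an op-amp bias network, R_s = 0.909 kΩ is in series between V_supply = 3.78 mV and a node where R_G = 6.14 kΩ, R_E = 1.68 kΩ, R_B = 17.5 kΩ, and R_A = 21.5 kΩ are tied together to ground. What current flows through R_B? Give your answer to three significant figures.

Parallel bank: R_p = 1/(1/6.14 + 1/1.68 + 1/17.5 + 1/21.5) = 1.160 kΩ.
V_A by voltage divider: V_A = 3.78 × 1.160/(0.909 + 1.160) = 2.120 mV.
Branch current I = V_A/R_B = 2.120/17.5 = 0.1211 µA.
(Check via current divider: I_total = 1.827 µA; share G_k/ΣG = 0.06631 → same result.)

I ≈ 0.121 µA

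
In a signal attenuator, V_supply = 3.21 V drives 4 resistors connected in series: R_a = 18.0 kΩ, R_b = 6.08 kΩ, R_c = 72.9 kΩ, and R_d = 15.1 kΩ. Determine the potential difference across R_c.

Total series resistance ΣR = 18.0 + 6.08 + 72.9 + 15.1 = 112.1 kΩ.
By the voltage-divider rule, V = 3.21 × 72.90/112.1 = 2.088 V.

V ≈ 2.09 V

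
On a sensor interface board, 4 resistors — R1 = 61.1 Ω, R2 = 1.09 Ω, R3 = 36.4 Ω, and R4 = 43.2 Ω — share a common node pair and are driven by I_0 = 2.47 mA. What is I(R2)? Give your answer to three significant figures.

I ≈ 2.30 mA

Total conductance ΣG = 1/61.1 + 1/1.09 + 1/36.4 + 1/43.2 = 0.9844 (units of 1/Ω).
R2 takes the fraction G_k/ΣG = 0.9174/0.9844 = 0.9320, so I = 2.47 × 0.9320 = 2.302 mA.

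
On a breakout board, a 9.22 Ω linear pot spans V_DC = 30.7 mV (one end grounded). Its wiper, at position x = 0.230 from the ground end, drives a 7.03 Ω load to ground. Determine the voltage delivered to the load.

The pot divides into 7.099 Ω above the wiper and 2.121 Ω below.
(x·R_p) ‖ R_L = 1.629 Ω.
V_out = 30.7 × 1.629/(7.099 + 1.629) = 5.730 mV.
(Unloaded: V_out = x·V_DC = 7.06 mV.)

V_out ≈ 5.73 mV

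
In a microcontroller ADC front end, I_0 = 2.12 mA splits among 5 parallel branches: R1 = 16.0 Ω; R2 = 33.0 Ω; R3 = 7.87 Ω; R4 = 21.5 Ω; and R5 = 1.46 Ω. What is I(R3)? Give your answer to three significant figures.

I ≈ 0.283 mA

Total conductance ΣG = 1/16.0 + 1/33.0 + 1/7.87 + 1/21.5 + 1/1.46 = 0.9513 (units of 1/Ω).
Current divider: I(R3) = I_0 · G_k/ΣG = 2.12 × (0.1271/0.9513) = 2.12 × 0.1336 = 0.2832 mA.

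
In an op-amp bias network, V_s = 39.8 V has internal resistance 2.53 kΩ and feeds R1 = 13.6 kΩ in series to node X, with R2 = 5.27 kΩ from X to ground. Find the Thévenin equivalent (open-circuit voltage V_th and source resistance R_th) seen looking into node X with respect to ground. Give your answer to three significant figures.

V_th ≈ 9.80 V, R_th ≈ 3.97 kΩ

R1' = 2.53 + 13.6 = 16.13 kΩ (source resistance + R1).
V_th is the unloaded tap voltage: V_s · R2/(R1'+R2) = 39.8 × 0.2463 = 9.801 V.
Zeroing V_s shorts the top of R1' to ground, so R_th = R1' ‖ R2 = 3.972 kΩ.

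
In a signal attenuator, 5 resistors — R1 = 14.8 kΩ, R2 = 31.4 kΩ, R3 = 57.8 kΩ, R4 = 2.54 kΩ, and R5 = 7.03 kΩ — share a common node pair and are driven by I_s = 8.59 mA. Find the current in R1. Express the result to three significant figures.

I ≈ 0.889 mA

ΣG = 1/14.8 + 1/31.4 + 1/57.8 + 1/2.54 + 1/7.03 = 0.6527.
By the current-divider rule, I = I_s · G_k/ΣG = 8.59 × 0.1035 = 0.8893 mA.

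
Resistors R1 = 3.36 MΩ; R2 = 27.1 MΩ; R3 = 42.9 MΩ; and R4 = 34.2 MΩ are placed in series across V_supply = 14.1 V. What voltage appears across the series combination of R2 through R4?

V ≈ 13.7 V

Series total: ΣR = 3.36 + 27.1 + 42.9 + 34.2 = 107.6 MΩ.
R_{R2..R4} = 27.1 + 42.9 + 34.2 = 104.2 MΩ.
V = V_supply · R/ΣR = 14.1 × 0.9688 = 13.66 V.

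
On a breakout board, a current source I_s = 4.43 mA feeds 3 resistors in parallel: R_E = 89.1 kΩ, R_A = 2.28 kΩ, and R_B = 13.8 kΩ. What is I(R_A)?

I ≈ 3.72 mA

Conductances: ΣG = 1/89.1 + 1/2.28 + 1/13.8 = 0.5223 (1/kΩ).
R_A takes the fraction G_k/ΣG = 0.4386/0.5223 = 0.8398, so I = 4.43 × 0.8398 = 3.720 mA.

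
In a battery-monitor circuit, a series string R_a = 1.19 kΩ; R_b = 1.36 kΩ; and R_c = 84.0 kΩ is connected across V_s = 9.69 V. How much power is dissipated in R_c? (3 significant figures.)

ΣR = 86.55 kΩ → I = 9.69/86.55 = 0.1120 mA.
V(R_c) = I·R = 9.405 V; P = V·I = 9.405 × 0.1120 = 1.053 mW.

P ≈ 1.05 mW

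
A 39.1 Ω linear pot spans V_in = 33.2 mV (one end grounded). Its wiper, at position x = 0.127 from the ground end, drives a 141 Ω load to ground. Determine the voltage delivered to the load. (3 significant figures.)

The pot divides into 34.13 Ω above the wiper and 4.966 Ω below.
(x·R_p) ‖ R_L = 4.797 Ω.
V_out = 33.2 × 4.797/(34.13 + 4.797) = 4.091 mV.

V_out ≈ 4.09 mV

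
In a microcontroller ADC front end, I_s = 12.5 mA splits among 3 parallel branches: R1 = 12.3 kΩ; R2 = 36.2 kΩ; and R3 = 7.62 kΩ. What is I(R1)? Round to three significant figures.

I ≈ 4.23 mA

ΣG = 1/12.3 + 1/36.2 + 1/7.62 = 0.2402.
R1 takes the fraction G_k/ΣG = 0.08130/0.2402 = 0.3385, so I = 12.5 × 0.3385 = 4.232 mA.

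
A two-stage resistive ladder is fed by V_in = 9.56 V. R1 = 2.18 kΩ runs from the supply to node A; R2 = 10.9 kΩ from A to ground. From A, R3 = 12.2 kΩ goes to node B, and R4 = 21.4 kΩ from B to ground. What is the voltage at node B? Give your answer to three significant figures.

Looking into the second stage from A: R3 + R4 = 33.60 kΩ appears in parallel with R2.
R2 ‖ (R3+R4) = 8.230 kΩ.
So V_A = 9.56 × 0.7906 = 7.558 V.
Then the unloaded second divider: V_B = V_A × R4/(R3+R4) = 7.558 × 0.6369 = 4.814 V.

V_B ≈ 4.81 V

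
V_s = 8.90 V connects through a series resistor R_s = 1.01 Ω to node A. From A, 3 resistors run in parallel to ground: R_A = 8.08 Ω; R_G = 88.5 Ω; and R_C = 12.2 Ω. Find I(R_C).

Parallel bank: R_p = 1/(1/8.08 + 1/88.5 + 1/12.2) = 4.608 Ω.
V_A = 8.90 × 4.608/5.618 = 7.300 V.
I(R_C) = V_A / R_C = 7.300/12.2 = 0.5984 A.
(Equivalently: I_total = 1.584 A, then current-divider fraction G_k/ΣG = 0.3777.)

I ≈ 0.598 A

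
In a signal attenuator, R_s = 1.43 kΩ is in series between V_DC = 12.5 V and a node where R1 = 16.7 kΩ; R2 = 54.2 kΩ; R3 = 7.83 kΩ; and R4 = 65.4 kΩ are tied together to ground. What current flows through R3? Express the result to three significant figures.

I ≈ 1.21 mA

Equivalent of the parallel group: R_p = 4.518 kΩ.
V_A = 12.5 × 4.518/5.948 = 9.495 V.
I(R3) = V_A / R3 = 9.495/7.83 = 1.213 mA.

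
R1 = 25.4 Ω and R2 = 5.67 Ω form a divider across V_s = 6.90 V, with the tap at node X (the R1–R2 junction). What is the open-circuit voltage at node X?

Open-circuit (no load on X): V_th = V_s · R2/(R1 + R2) = 6.90 × 5.67/(25.40 + 5.67) = 1.259 V.

V_th ≈ 1.26 V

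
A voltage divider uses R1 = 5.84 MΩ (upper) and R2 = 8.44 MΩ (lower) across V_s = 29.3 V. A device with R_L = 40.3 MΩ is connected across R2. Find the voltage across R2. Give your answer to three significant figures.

The load sits in parallel with R2, giving an effective lower resistance R2' = R2·R_L/(R2+R_L) = 6.978 MΩ.
Voltage divider with the loaded lower leg: V_out = 29.3 × 6.978/(5.84 + 6.978) = 29.3 × 0.5444 = 15.95 V.

V_out ≈ 16.0 V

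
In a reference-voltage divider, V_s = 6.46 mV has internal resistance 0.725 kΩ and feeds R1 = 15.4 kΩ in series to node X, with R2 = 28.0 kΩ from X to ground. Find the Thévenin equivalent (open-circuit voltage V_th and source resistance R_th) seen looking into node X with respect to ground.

R1' = 0.725 + 15.4 = 16.12 kΩ (source resistance + R1).
V_th is the unloaded tap voltage: V_s · R2/(R1'+R2) = 6.46 × 0.6346 = 4.099 mV.
With V_s suppressed (replaced by a short), R_th = R1' ‖ R2 = (16.12 × 28.0)/(16.12 + 28.0) = 10.23 kΩ.

V_th ≈ 4.10 mV, R_th ≈ 10.2 kΩ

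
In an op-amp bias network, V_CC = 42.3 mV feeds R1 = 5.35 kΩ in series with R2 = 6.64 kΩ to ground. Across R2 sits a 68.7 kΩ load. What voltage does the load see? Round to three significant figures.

V_out ≈ 22.5 mV

The load sits in parallel with R2, giving an effective lower resistance R2' = R2·R_L/(R2+R_L) = 6.055 kΩ.
Then V_out = V_CC · R2'/(R1 + R2') = 42.3 × 6.055/11.40 = 22.46 mV.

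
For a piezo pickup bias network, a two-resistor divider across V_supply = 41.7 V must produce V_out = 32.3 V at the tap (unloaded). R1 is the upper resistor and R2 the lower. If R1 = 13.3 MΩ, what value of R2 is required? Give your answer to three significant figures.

R2 ≈ 45.7 MΩ

V_out/V_supply = R2/(R1+R2) = 0.7746.
So R2 = R1 · V_out/(V_supply − V_out) = 13.3 × 32.3/(41.7 − 32.3) = 13.3 × 3.436 = 45.70 MΩ.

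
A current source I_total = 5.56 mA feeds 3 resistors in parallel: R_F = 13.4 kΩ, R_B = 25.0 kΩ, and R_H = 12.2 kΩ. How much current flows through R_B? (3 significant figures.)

ΣG = 1/13.4 + 1/25.0 + 1/12.2 = 0.1966.
R_B takes the fraction G_k/ΣG = 0.04000/0.1966 = 0.2035, so I = 5.56 × 0.2035 = 1.131 mA.

I ≈ 1.13 mA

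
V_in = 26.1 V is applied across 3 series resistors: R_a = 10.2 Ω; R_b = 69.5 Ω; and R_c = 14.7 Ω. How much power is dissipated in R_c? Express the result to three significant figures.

ΣR = 94.40 Ω → I = 26.1/94.40 = 0.2765 A.
P = I²R = 0.07644 × 14.7 = 1.124 W.

P ≈ 1.12 W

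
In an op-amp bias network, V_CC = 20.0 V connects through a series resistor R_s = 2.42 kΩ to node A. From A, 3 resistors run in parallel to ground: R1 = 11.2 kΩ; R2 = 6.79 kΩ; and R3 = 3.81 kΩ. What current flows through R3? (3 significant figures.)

I ≈ 2.38 mA

Equivalent of the parallel group: R_p = 2.004 kΩ.
V_A = 20.0 × 2.004/4.424 = 9.059 V.
Branch current I = V_A/R3 = 9.059/3.81 = 2.378 mA.
(Equivalently: I_total = 4.521 mA, then current-divider fraction G_k/ΣG = 0.5260.)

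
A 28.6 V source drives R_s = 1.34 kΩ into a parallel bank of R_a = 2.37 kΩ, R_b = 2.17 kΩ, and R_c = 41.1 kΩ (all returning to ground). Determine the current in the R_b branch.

Combine the parallel branches: R_p = (1/2.37 + 1/2.17 + 1/41.1)⁻¹ = 1.102 kΩ.
Node voltage V_A = V_CC · R_p/(R_s + R_p) = 28.6 × 0.4514 = 12.91 V.
Branch current I = V_A/R_b = 12.91/2.17 = 5.949 mA.

I ≈ 5.95 mA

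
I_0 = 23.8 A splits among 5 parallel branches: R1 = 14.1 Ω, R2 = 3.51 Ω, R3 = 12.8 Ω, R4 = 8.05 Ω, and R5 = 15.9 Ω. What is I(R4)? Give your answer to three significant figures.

Total conductance ΣG = 1/14.1 + 1/3.51 + 1/12.8 + 1/8.05 + 1/15.9 = 0.6211 (units of 1/Ω).
By the current-divider rule, I = I_0 · G_k/ΣG = 23.8 × 0.2000 = 4.760 A.

I ≈ 4.76 A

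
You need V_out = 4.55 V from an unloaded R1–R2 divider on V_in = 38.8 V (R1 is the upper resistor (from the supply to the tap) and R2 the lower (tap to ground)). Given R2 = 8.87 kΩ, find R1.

R1 ≈ 66.8 kΩ

The divider ratio is R2/(R1+R2) = 4.55/38.8 = 0.1173.
So R1 = R2 · (V_in/V_out − 1) = 8.87 × (38.8/4.55 − 1) = 8.87 × 7.527 = 66.77 kΩ.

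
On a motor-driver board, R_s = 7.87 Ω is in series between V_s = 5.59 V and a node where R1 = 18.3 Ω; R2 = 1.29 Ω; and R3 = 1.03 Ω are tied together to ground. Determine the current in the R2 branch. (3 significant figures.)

Combine the parallel branches: R_p = (1/18.3 + 1/1.29 + 1/1.03)⁻¹ = 0.5553 Ω.
V_A by voltage divider: V_A = 5.59 × 0.5553/(7.87 + 0.5553) = 0.3685 V.
I(R2) = V_A / R2 = 0.3685/1.29 = 0.2856 A.
(Equivalently: I_total = 0.6635 A, then current-divider fraction G_k/ΣG = 0.4305.)

I ≈ 0.286 A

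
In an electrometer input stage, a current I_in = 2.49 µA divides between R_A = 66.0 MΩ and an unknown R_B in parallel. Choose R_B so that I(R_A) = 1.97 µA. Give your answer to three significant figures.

The fraction through R_A equals R_B/(R_A+R_B).
With f = 0.7912, R_B = R_A · f/(1−f) = 66.0 × 3.788 = 250.0 MΩ.

R_B ≈ 250 MΩ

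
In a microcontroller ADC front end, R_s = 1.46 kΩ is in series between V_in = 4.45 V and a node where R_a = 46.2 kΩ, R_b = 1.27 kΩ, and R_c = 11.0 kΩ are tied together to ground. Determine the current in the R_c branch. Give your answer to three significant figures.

Combine the parallel branches: R_p = (1/46.2 + 1/1.27 + 1/11.0)⁻¹ = 1.111 kΩ.
V_A by voltage divider: V_A = 4.45 × 1.111/(1.46 + 1.111) = 1.923 V.
I(R_c) = V_A / R_c = 1.923/11.0 = 0.1748 mA.
(Equivalently: I_total = 1.731 mA, then current-divider fraction G_k/ΣG = 0.1010.)

I ≈ 0.175 mA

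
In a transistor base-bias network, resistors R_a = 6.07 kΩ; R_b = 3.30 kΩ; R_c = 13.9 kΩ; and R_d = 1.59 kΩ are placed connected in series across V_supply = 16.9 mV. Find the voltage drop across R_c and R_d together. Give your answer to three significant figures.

V ≈ 10.5 mV

Total series resistance ΣR = 6.07 + 3.30 + 13.9 + 1.59 = 24.86 kΩ.
R_{R_c..R_d} = 13.9 + 1.59 = 15.49 kΩ.
Voltage divider: V = V_supply · (15.49 / 24.86) = 16.9 × 0.6231 = 10.53 mV.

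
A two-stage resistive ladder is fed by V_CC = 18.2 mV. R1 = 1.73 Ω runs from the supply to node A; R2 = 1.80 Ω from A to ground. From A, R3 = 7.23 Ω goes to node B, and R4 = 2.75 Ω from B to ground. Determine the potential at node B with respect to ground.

The second stage (R3 + R4 = 9.980 Ω) loads node A in parallel with R2.
R2 ‖ (R3+R4) = 1.525 Ω.
So V_A = 18.2 × 0.4685 = 8.527 mV.
Stage 2 is unloaded, so V_B = V_A · R4/(R3+R4) = 8.527 × 2.75/9.980 = 2.350 mV.

V_B ≈ 2.35 mV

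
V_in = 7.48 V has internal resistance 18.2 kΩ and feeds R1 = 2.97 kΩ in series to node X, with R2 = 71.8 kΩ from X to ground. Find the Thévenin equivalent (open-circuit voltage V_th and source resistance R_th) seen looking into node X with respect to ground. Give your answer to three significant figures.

V_th ≈ 5.78 V, R_th ≈ 16.3 kΩ

R1' = 18.2 + 2.97 = 21.17 kΩ (source resistance + R1).
Open-circuit (no load on X): V_th = V_in · R2/(R1' + R2) = 7.48 × 71.8/(21.17 + 71.8) = 5.777 V.
Zeroing V_in shorts the top of R1' to ground, so R_th = R1' ‖ R2 = 16.35 kΩ.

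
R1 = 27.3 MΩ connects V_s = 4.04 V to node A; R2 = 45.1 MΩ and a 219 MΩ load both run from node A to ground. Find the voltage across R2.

R2 ‖ R_L = (45.1 × 219)/(45.1 + 219) = 37.40 MΩ.
Now apply the divider: V_out = 4.04 × 0.5780 = 2.335 V.

V_out ≈ 2.34 V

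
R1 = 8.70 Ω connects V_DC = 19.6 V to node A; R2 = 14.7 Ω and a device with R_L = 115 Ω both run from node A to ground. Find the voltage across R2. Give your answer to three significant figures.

V_out ≈ 11.8 V

R2 ‖ R_L = (14.7 × 115)/(14.7 + 115) = 13.03 Ω.
Then V_out = V_DC · R2'/(R1 + R2') = 19.6 × 13.03/21.73 = 11.75 V.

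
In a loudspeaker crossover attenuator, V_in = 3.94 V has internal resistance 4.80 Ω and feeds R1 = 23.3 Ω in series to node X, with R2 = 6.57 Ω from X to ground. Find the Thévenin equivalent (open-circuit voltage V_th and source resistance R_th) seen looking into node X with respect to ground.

V_th ≈ 0.747 V, R_th ≈ 5.32 Ω

R1' = 4.80 + 23.3 = 28.10 Ω (source resistance + R1).
With X open, the divider is unloaded: V_th = 3.94 × 6.57/34.67 = 0.7466 V.
Looking into X with the source shorted: R_th = R1'·R2/(R1'+R2) = 28.10 × 6.57/34.67 = 5.325 Ω.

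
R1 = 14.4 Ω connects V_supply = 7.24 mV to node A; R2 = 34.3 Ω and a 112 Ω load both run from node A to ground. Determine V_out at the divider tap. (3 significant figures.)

V_out ≈ 4.68 mV

First combine the lower leg with the load: R2 ‖ R_L = 26.26 Ω.
Now apply the divider: V_out = 7.24 × 0.6458 = 4.676 mV.
(Unloaded it would be 5.10 mV; the load pulls it down.)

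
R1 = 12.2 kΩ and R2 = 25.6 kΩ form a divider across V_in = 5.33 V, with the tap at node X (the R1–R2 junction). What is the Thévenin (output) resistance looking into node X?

R_th ≈ 8.26 kΩ

Looking into X with the source shorted: R_th = R1·R2/(R1+R2) = 12.20 × 25.6/37.80 = 8.262 kΩ.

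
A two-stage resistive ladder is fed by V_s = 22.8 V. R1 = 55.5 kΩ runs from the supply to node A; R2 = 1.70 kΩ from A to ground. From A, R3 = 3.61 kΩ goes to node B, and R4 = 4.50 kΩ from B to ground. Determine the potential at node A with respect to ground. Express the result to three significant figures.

Looking into the second stage from A: R3 + R4 = 8.110 kΩ appears in parallel with R2.
R2 ‖ (R3+R4) = 1.405 kΩ.
V_A = 22.8 × 1.405/(55.5 + 1.405) = 0.5631 V.

V_A ≈ 0.563 V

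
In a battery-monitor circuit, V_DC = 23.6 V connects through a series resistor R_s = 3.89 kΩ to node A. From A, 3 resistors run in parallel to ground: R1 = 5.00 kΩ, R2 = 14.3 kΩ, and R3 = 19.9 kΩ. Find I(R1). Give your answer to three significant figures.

I ≈ 2.10 mA

Parallel bank: R_p = 1/(1/5.00 + 1/14.3 + 1/19.9) = 3.123 kΩ.
V_A by voltage divider: V_A = 23.6 × 3.123/(3.89 + 3.123) = 10.51 V.
Branch current I = V_A/R1 = 10.51/5.00 = 2.102 mA.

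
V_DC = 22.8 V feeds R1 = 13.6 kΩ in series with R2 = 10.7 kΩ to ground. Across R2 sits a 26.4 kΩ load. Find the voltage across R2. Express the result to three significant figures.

First combine the lower leg with the load: R2 ‖ R_L = 7.614 kΩ.
Now apply the divider: V_out = 22.8 × 0.3589 = 8.183 V.
(Unloaded it would be 10.0 V; the load pulls it down.)

V_out ≈ 8.18 V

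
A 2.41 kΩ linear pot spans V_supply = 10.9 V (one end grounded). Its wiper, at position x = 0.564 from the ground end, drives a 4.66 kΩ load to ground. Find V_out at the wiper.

V_out ≈ 5.45 V

The pot divides into 1.051 kΩ above the wiper and 1.359 kΩ below.
(x·R_p) ‖ R_L = 1.052 kΩ.
Loaded-divider output: V_out = 10.9 × 0.5004 = 5.454 V.
(Unloaded: V_out = x·V_supply = 6.15 V.)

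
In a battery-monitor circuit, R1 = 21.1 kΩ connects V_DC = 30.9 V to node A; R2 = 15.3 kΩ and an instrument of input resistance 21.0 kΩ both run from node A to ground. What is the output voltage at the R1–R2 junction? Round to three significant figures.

First combine the lower leg with the load: R2 ‖ R_L = 8.851 kΩ.
Voltage divider with the loaded lower leg: V_out = 30.9 × 8.851/(21.1 + 8.851) = 30.9 × 0.2955 = 9.132 V.

V_out ≈ 9.13 V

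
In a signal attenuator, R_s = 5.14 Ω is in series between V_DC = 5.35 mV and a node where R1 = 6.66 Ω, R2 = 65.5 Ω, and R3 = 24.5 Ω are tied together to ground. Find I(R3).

I ≈ 0.106 mA

Parallel bank: R_p = 1/(1/6.66 + 1/65.5 + 1/24.5) = 4.849 Ω.
V_A = 5.35 × 4.849/9.989 = 2.597 mV.
Branch current I = V_A/R3 = 2.597/24.5 = 0.1060 mA.
(Equivalently: I_total = 0.5356 mA, then current-divider fraction G_k/ΣG = 0.1979.)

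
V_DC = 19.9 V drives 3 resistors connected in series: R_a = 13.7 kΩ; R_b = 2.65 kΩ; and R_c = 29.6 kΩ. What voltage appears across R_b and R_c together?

V ≈ 14.0 V

Series total: ΣR = 13.7 + 2.65 + 29.6 = 45.95 kΩ.
R_{R_b..R_c} = 2.65 + 29.6 = 32.25 kΩ.
V = V_DC · R/ΣR = 19.9 × 0.7018 = 13.97 V.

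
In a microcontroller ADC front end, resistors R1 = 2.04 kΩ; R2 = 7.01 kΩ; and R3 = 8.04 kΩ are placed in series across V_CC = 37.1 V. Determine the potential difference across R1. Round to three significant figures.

V ≈ 4.43 V

Total series resistance ΣR = 2.04 + 7.01 + 8.04 = 17.09 kΩ.
By the voltage-divider rule, V = 37.1 × 2.040/17.09 = 4.429 V.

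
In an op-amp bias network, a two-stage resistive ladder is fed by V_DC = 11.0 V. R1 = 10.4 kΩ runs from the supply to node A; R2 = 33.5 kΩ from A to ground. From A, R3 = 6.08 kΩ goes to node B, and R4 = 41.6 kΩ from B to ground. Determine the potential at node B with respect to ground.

V_B ≈ 6.28 V

Node A sees R2 in parallel with the series input of stage 2, R3 + R4 = 47.68 kΩ.
R2 ‖ (R3+R4) = 19.68 kΩ.
V_A = 11.0 × 19.68/(10.4 + 19.68) = 7.196 V.
V_B = V_A × 0.8725 = 6.279 V.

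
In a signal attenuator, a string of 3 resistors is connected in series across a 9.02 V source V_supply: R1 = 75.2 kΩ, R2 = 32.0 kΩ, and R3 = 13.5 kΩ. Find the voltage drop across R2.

V ≈ 2.39 V

Total series resistance ΣR = 75.2 + 32.0 + 13.5 = 120.7 kΩ.
By the voltage-divider rule, V = 9.02 × 32.00/120.7 = 2.391 V.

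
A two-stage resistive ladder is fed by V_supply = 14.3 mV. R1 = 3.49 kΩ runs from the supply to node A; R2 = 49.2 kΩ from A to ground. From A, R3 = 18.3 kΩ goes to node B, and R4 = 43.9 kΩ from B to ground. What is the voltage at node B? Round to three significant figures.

Node A sees R2 in parallel with the series input of stage 2, R3 + R4 = 62.20 kΩ.
Effective lower resistance at A: R2 ‖ 62.20 = 27.47 kΩ.
So V_A = 14.3 × 0.8873 = 12.69 mV.
V_B = V_A × 0.7058 = 8.955 mV.

V_B ≈ 8.96 mV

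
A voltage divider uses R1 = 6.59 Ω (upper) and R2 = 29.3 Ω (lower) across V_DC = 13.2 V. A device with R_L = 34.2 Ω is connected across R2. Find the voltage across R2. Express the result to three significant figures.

V_out ≈ 9.31 V

The load sits in parallel with R2, giving an effective lower resistance R2' = R2·R_L/(R2+R_L) = 15.78 Ω.
Voltage divider with the loaded lower leg: V_out = 13.2 × 15.78/(6.59 + 15.78) = 13.2 × 0.7054 = 9.311 V.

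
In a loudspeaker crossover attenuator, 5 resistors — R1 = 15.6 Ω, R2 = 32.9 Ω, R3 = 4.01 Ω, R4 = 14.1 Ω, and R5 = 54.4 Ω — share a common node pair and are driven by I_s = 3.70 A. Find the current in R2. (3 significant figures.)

I ≈ 0.260 A

ΣG = 1/15.6 + 1/32.9 + 1/4.01 + 1/14.1 + 1/54.4 = 0.4332.
Current divider: I(R2) = I_s · G_k/ΣG = 3.70 × (0.03040/0.4332) = 3.70 × 0.07017 = 0.2596 A.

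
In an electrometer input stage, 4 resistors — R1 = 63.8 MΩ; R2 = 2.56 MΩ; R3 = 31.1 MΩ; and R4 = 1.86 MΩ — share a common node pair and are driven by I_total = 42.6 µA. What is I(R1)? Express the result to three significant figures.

ΣG = 1/63.8 + 1/2.56 + 1/31.1 + 1/1.86 = 0.9761.
By the current-divider rule, I = I_total · G_k/ΣG = 42.6 × 0.01606 = 0.6841 µA.

I ≈ 0.684 µA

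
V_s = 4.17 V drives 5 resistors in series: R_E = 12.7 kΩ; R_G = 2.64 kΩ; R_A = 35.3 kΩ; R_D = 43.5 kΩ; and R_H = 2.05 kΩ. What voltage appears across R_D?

V ≈ 1.89 V

Total series resistance ΣR = 12.7 + 2.64 + 35.3 + 43.5 + 2.05 = 96.19 kΩ.
V = V_s · R/ΣR = 4.17 × 0.4522 = 1.886 V.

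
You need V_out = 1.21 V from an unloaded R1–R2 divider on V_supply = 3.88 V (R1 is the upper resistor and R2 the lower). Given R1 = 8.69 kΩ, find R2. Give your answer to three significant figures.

The divider ratio is R2/(R1+R2) = 1.21/3.88 = 0.3119.
Rearranging, R2 = R1·k/(1−k) = 8.69 × 0.4532 = 3.938 kΩ.

R2 ≈ 3.94 kΩ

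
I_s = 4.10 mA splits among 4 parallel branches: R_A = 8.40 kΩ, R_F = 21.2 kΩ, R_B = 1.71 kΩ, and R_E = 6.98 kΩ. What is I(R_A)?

I ≈ 0.546 mA

Conductances: ΣG = 1/8.40 + 1/21.2 + 1/1.71 + 1/6.98 = 0.8943 (1/kΩ).
Current divider: I(R_A) = I_s · G_k/ΣG = 4.10 × (0.1190/0.8943) = 4.10 × 0.1331 = 0.5458 mA.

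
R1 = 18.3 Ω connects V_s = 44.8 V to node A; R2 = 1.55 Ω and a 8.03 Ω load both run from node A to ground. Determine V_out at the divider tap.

R2 ‖ R_L = (1.55 × 8.03)/(1.55 + 8.03) = 1.299 Ω.
Then V_out = V_s · R2'/(R1 + R2') = 44.8 × 1.299/19.60 = 2.970 V.
(Unloaded it would be 3.50 V; the load pulls it down.)

V_out ≈ 2.97 V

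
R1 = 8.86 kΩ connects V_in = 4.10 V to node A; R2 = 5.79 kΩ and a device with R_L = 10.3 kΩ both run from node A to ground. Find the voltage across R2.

V_out ≈ 1.21 V

R2 ‖ R_L = (5.79 × 10.3)/(5.79 + 10.3) = 3.706 kΩ.
Voltage divider with the loaded lower leg: V_out = 4.10 × 3.706/(8.86 + 3.706) = 4.10 × 0.2949 = 1.209 V.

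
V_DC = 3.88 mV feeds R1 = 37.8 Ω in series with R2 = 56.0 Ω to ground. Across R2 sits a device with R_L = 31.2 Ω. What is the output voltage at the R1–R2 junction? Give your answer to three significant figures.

V_out ≈ 1.34 mV

The load sits in parallel with R2, giving an effective lower resistance R2' = R2·R_L/(R2+R_L) = 20.04 Ω.
Then V_out = V_DC · R2'/(R1 + R2') = 3.88 × 20.04/57.84 = 1.344 mV.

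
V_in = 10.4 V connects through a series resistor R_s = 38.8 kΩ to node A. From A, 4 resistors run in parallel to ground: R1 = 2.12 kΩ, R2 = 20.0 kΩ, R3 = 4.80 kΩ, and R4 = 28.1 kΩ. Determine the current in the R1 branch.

I ≈ 0.160 mA

Equivalent of the parallel group: R_p = 1.306 kΩ.
V_A by voltage divider: V_A = 10.4 × 1.306/(38.8 + 1.306) = 0.3387 V.
Branch current I = V_A/R1 = 0.3387/2.12 = 0.1598 mA.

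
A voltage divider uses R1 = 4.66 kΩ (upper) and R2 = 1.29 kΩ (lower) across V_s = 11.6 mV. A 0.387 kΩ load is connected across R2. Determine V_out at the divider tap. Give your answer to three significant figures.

V_out ≈ 0.697 mV

First combine the lower leg with the load: R2 ‖ R_L = 0.2977 kΩ.
Then V_out = V_s · R2'/(R1 + R2') = 11.6 × 0.2977/4.958 = 0.6965 mV.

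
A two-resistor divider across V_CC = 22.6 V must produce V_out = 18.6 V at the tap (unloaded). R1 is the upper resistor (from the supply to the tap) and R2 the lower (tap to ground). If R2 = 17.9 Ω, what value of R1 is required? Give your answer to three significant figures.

R1 ≈ 3.85 Ω

Required fraction k = V_out/V_CC = 0.8230.
So R1 = R2 · (V_CC/V_out − 1) = 17.9 × (22.6/18.6 − 1) = 17.9 × 0.2151 = 3.849 Ω.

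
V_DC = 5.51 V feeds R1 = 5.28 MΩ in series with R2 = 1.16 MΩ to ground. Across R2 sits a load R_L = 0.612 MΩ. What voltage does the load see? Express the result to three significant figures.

V_out ≈ 0.389 V

R2 ‖ R_L = (1.16 × 0.612)/(1.16 + 0.612) = 0.4006 MΩ.
Voltage divider with the loaded lower leg: V_out = 5.51 × 0.4006/(5.28 + 0.4006) = 5.51 × 0.07053 = 0.3886 V.
(Unloaded it would be 0.992 V; the load pulls it down.)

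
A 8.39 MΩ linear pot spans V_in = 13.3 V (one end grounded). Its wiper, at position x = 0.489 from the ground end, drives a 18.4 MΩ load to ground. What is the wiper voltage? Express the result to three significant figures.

Lower segment x·R_p = 4.103 MΩ; upper segment (1−x)·R_p = 4.287 MΩ.
R_L loads the lower segment: effective lower R = 3.355 MΩ.
V_out = 13.3 × 3.355/(4.287 + 3.355) = 5.838 V.

V_out ≈ 5.84 V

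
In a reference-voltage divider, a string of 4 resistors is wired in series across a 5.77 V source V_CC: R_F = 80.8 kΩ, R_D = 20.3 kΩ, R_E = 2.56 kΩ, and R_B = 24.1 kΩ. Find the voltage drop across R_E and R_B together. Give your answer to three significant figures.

V ≈ 1.20 V

Series total: ΣR = 80.8 + 20.3 + 2.56 + 24.1 = 127.8 kΩ.
R_{R_E..R_B} = 2.56 + 24.1 = 26.66 kΩ.
Voltage divider: V = V_CC · (26.66 / 127.8) = 5.77 × 0.2087 = 1.204 V.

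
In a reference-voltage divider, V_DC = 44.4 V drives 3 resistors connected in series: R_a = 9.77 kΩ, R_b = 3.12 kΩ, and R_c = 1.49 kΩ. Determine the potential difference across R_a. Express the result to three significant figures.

ΣR = 9.77 + 3.12 + 1.49 = 14.38 kΩ.
By the voltage-divider rule, V = 44.4 × 9.770/14.38 = 30.17 V.

V ≈ 30.2 V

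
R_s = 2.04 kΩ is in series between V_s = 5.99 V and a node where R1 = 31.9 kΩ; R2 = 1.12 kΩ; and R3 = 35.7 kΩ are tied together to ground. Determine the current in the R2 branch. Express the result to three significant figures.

Combine the parallel branches: R_p = (1/31.9 + 1/1.12 + 1/35.7)⁻¹ = 1.050 kΩ.
V_A = 5.99 × 1.050/3.090 = 2.036 V.
Branch current I = V_A/R2 = 2.036/1.12 = 1.818 mA.

I ≈ 1.82 mA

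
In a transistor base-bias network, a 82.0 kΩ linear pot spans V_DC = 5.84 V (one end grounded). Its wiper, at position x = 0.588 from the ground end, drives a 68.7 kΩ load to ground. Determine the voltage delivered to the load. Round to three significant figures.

The pot divides into 33.78 kΩ above the wiper and 48.22 kΩ below.
R_L loads the lower segment: effective lower R = 28.33 kΩ.
Loaded-divider output: V_out = 5.84 × 0.4561 = 2.664 V.
(Unloaded: V_out = x·V_DC = 3.43 V.)

V_out ≈ 2.66 V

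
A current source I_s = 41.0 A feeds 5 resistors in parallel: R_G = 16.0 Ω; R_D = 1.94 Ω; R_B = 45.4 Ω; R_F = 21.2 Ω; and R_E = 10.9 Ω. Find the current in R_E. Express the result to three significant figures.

I ≈ 5.09 A

Total conductance ΣG = 1/16.0 + 1/1.94 + 1/45.4 + 1/21.2 + 1/10.9 = 0.7389 (units of 1/Ω).
By the current-divider rule, I = I_s · G_k/ΣG = 41.0 × 0.1242 = 5.091 A.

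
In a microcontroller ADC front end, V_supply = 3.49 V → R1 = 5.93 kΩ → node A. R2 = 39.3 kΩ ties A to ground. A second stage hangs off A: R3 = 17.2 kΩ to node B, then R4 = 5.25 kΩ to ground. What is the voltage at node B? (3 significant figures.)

V_B ≈ 0.577 V

Node A sees R2 in parallel with the series input of stage 2, R3 + R4 = 22.45 kΩ.
R2 ‖ (R3+R4) = 14.29 kΩ.
First divider: V_A = V_supply · 14.29/(5.93 + 14.29) = 2.466 V.
Then the unloaded second divider: V_B = V_A × R4/(R3+R4) = 2.466 × 0.2339 = 0.5768 V.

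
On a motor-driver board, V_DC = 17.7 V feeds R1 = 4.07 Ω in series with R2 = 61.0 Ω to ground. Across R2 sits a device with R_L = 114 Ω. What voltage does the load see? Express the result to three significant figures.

V_out ≈ 16.1 V

First combine the lower leg with the load: R2 ‖ R_L = 39.74 Ω.
Now apply the divider: V_out = 17.7 × 0.9071 = 16.06 V.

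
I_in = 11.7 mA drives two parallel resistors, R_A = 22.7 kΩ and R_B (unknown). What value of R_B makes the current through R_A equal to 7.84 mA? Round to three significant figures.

In a two-way split, I_A/I_in = R_B/(R_A + R_B).
7.84/11.7 = R_B/(R_A + R_B) → R_B = R_A · (0.6701)/(1 − 0.6701) = 22.7 × 2.031 = 46.11 kΩ.

R_B ≈ 46.1 kΩ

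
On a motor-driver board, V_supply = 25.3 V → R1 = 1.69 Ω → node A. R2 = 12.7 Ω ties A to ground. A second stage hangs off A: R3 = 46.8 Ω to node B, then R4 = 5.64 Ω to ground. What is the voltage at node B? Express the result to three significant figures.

V_B ≈ 2.34 V

Looking into the second stage from A: R3 + R4 = 52.44 Ω appears in parallel with R2.
Effective lower resistance at A: R2 ‖ 52.44 = 10.22 Ω.
So V_A = 25.3 × 0.8581 = 21.71 V.
Stage 2 is unloaded, so V_B = V_A · R4/(R3+R4) = 21.71 × 5.64/52.44 = 2.335 V.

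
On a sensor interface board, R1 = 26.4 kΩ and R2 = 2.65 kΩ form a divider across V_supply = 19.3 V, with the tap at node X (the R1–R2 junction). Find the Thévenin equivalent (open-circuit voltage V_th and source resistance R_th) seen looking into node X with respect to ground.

V_th ≈ 1.76 V, R_th ≈ 2.41 kΩ

V_th is the unloaded tap voltage: V_supply · R2/(R1+R2) = 19.3 × 0.09122 = 1.761 V.
Looking into X with the source shorted: R_th = R1·R2/(R1+R2) = 26.40 × 2.65/29.05 = 2.408 kΩ.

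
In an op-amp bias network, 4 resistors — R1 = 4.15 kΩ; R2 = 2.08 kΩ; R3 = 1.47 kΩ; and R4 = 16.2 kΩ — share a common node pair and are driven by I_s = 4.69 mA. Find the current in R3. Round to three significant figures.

Total conductance ΣG = 1/4.15 + 1/2.08 + 1/1.47 + 1/16.2 = 1.464 (units of 1/kΩ).
R3 takes the fraction G_k/ΣG = 0.6803/1.464 = 0.4648, so I = 4.69 × 0.4648 = 2.180 mA.

I ≈ 2.18 mA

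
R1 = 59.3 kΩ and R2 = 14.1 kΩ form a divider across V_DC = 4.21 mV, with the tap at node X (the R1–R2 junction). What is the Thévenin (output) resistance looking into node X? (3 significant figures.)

R_th ≈ 11.4 kΩ

With V_DC suppressed (replaced by a short), R_th = R1 ‖ R2 = (59.30 × 14.1)/(59.30 + 14.1) = 11.39 kΩ.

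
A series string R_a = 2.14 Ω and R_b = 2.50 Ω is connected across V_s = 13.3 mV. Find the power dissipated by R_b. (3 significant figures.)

ΣR = 4.640 Ω → I = 13.3/4.640 = 2.866 mA.
P(R_b) = I²·R_b = (2.866)² × 2.50 = 20.54 µW.

P ≈ 20.5 µW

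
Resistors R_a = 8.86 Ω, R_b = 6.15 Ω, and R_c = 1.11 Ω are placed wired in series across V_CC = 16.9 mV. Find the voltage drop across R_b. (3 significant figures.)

V ≈ 6.45 mV

Total series resistance ΣR = 8.86 + 6.15 + 1.11 = 16.12 Ω.
Voltage divider: V = V_CC · (6.150 / 16.12) = 16.9 × 0.3815 = 6.448 mV.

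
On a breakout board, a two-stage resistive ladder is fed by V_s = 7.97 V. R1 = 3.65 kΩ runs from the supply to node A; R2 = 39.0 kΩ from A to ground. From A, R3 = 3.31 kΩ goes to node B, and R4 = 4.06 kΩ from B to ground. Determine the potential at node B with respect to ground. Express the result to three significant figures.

V_B ≈ 2.76 V

Node A sees R2 in parallel with the series input of stage 2, R3 + R4 = 7.370 kΩ.
R2 ‖ (R3+R4) = 6.199 kΩ.
So V_A = 7.97 × 0.6294 = 5.016 V.
V_B = V_A × 0.5509 = 2.763 V.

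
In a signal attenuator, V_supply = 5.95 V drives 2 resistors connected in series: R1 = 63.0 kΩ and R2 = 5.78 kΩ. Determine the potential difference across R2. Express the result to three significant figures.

V ≈ 0.500 V

Series total: ΣR = 63.0 + 5.78 = 68.78 kΩ.
By the voltage-divider rule, V = 5.95 × 5.780/68.78 = 0.5000 V.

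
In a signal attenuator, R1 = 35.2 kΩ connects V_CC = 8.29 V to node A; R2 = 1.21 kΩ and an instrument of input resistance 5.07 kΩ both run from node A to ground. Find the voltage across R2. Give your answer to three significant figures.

The load sits in parallel with R2, giving an effective lower resistance R2' = R2·R_L/(R2+R_L) = 0.9769 kΩ.
Voltage divider with the loaded lower leg: V_out = 8.29 × 0.9769/(35.2 + 0.9769) = 8.29 × 0.02700 = 0.2239 V.
(Unloaded it would be 0.275 V; the load pulls it down.)

V_out ≈ 0.224 V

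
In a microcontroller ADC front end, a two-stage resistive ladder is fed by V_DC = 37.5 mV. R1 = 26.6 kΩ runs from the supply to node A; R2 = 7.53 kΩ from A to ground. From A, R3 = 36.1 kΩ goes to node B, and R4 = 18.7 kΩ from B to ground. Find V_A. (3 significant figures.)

Node A sees R2 in parallel with the series input of stage 2, R3 + R4 = 54.80 kΩ.
R2 ‖ (R3+R4) = 6.620 kΩ.
V_A = 37.5 × 6.620/(26.6 + 6.620) = 7.473 mV.

V_A ≈ 7.47 mV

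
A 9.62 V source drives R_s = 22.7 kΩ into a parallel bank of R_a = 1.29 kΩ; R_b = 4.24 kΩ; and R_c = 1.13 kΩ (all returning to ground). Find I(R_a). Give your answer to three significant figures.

I ≈ 0.169 mA

Parallel bank: R_p = 1/(1/1.29 + 1/4.24 + 1/1.13) = 0.5274 kΩ.
V_A by voltage divider: V_A = 9.62 × 0.5274/(22.7 + 0.5274) = 0.2184 V.
I(R_a) = V_A / R_a = 0.2184/1.29 = 0.1693 mA.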